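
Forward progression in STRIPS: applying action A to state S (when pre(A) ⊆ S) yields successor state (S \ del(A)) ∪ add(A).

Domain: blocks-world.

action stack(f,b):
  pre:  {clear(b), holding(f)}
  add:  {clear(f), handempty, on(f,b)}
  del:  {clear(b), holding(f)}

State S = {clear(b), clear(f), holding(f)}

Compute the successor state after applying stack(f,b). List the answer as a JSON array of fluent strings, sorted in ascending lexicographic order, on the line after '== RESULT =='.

Compute (S \ del) ∪ add:
  pre ⊆ S: {clear(b), holding(f)} ⊆ S  — applicable
  S \ del = {clear(f)}
  ∪ add   = {clear(f), handempty, on(f,b)}

== RESULT ==
["clear(f)", "handempty", "on(f,b)"]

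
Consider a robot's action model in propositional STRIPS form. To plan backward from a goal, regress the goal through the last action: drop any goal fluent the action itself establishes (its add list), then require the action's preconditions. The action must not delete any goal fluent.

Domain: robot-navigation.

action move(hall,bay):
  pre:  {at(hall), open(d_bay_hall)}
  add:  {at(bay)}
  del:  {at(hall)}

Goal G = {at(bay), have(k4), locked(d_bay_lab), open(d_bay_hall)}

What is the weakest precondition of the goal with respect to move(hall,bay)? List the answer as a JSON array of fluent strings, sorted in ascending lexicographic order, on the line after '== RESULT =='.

Regress:
  G ∩ del = {}  (empty — regression defined)
  G \ add = {at(bay), have(k4), locked(d_bay_lab), open(d_bay_hall)} \ {at(bay)} = {have(k4), locked(d_bay_lab), open(d_bay_hall)}
  ∪ pre   = {have(k4), locked(d_bay_lab), open(d_bay_hall)} ∪ {at(hall), open(d_bay_hall)}
          = {at(hall), have(k4), locked(d_bay_lab), open(d_bay_hall)}

== RESULT ==
["at(hall)", "have(k4)", "locked(d_bay_lab)", "open(d_bay_hall)"]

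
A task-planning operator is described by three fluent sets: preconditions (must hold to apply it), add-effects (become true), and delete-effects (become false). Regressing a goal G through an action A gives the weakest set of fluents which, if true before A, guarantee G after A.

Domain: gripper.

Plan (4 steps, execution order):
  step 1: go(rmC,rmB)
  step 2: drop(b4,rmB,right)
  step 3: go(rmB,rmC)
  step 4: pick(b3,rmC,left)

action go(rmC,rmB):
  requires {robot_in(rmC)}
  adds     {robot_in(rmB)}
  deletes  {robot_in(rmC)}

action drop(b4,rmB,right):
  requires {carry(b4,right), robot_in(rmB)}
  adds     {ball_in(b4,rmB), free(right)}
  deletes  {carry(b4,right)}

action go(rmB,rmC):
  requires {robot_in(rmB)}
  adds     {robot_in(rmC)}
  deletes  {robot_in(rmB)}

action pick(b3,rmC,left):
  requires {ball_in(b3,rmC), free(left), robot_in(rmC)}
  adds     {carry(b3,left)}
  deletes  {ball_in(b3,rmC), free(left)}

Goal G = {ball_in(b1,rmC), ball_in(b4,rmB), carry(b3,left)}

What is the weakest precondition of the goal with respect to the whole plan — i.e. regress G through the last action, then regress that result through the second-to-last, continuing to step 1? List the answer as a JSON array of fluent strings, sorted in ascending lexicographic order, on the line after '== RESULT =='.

Regress step by step:
  through step 4 (pick(b3,rmC,left)): drop {carry(b3,left)}, keep {ball_in(b1,rmC), ball_in(b4,rmB)}, require {ball_in(b3,rmC), free(left), robot_in(rmC)}
    → {ball_in(b1,rmC), ball_in(b3,rmC), ball_in(b4,rmB), free(left), robot_in(rmC)}
  through step 3 (go(rmB,rmC)): drop {robot_in(rmC)}, keep {ball_in(b1,rmC), ball_in(b3,rmC), ball_in(b4,rmB), free(left)}, require {robot_in(rmB)}
    → {ball_in(b1,rmC), ball_in(b3,rmC), ball_in(b4,rmB), free(left), robot_in(rmB)}
  through step 2 (drop(b4,rmB,right)): drop {ball_in(b4,rmB)}, keep {ball_in(b1,rmC), ball_in(b3,rmC), free(left), robot_in(rmB)}, require {carry(b4,right), robot_in(rmB)}
    → {ball_in(b1,rmC), ball_in(b3,rmC), carry(b4,right), free(left), robot_in(rmB)}
  through step 1 (go(rmC,rmB)): drop {robot_in(rmB)}, keep {ball_in(b1,rmC), ball_in(b3,rmC), carry(b4,right), free(left)}, require {robot_in(rmC)}
    → {ball_in(b1,rmC), ball_in(b3,rmC), carry(b4,right), free(left), robot_in(rmC)}

== RESULT ==
["ball_in(b1,rmC)", "ball_in(b3,rmC)", "carry(b4,right)", "free(left)", "robot_in(rmC)"]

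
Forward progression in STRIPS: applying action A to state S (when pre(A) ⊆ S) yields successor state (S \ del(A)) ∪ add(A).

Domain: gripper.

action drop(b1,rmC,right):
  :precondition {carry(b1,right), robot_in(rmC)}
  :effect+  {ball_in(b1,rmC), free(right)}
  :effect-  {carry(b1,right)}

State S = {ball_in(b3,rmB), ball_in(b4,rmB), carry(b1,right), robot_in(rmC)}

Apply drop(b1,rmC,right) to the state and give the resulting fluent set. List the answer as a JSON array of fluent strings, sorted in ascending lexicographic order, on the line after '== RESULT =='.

Progress:
  pre ⊆ S: {carry(b1,right), robot_in(rmC)} ⊆ S  — applicable
  S \ del = {ball_in(b3,rmB), ball_in(b4,rmB), robot_in(rmC)}
  ∪ add   = {ball_in(b1,rmC), ball_in(b3,rmB), ball_in(b4,rmB), free(right), robot_in(rmC)}

== RESULT ==
["ball_in(b1,rmC)", "ball_in(b3,rmB)", "ball_in(b4,rmB)", "free(right)", "robot_in(rmC)"]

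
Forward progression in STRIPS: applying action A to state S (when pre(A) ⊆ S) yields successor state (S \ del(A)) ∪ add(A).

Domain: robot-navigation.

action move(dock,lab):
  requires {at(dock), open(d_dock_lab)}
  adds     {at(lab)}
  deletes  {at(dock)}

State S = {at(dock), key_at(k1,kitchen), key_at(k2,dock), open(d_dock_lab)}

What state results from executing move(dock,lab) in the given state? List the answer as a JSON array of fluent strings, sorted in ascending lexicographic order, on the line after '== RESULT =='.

Progress:
  pre ⊆ S: {at(dock), open(d_dock_lab)} ⊆ S  — applicable
  S \ del = {key_at(k1,kitchen), key_at(k2,dock), open(d_dock_lab)}
  ∪ add   = {at(lab), key_at(k1,kitchen), key_at(k2,dock), open(d_dock_lab)}

== RESULT ==
["at(lab)", "key_at(k1,kitchen)", "key_at(k2,dock)", "open(d_dock_lab)"]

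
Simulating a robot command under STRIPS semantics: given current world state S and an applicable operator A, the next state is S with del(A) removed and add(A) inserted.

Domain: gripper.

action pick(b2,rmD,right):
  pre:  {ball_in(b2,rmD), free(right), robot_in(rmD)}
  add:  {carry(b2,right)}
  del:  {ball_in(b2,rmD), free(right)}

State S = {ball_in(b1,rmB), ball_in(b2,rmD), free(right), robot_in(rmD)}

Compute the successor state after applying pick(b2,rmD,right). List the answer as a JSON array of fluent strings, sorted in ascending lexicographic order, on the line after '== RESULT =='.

Progress:
  pre ⊆ S: {ball_in(b2,rmD), free(right), robot_in(rmD)} ⊆ S  — applicable
  S \ del = {ball_in(b1,rmB), robot_in(rmD)}
  ∪ add   = {ball_in(b1,rmB), carry(b2,right), robot_in(rmD)}

== RESULT ==
["ball_in(b1,rmB)", "carry(b2,right)", "robot_in(rmD)"]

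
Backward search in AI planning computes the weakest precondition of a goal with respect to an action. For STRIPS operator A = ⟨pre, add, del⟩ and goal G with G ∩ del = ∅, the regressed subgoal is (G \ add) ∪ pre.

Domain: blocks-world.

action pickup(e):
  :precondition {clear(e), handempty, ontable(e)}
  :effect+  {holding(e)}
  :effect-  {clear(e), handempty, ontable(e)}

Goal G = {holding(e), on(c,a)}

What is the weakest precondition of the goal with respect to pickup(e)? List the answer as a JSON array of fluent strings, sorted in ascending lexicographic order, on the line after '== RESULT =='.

Regress:
  G ∩ del = {}  (empty — regression defined)
  G \ add = {holding(e), on(c,a)} \ {holding(e)} = {on(c,a)}
  ∪ pre   = {on(c,a)} ∪ {clear(e), handempty, ontable(e)}
          = {clear(e), handempty, on(c,a), ontable(e)}

== RESULT ==
["clear(e)", "handempty", "on(c,a)", "ontable(e)"]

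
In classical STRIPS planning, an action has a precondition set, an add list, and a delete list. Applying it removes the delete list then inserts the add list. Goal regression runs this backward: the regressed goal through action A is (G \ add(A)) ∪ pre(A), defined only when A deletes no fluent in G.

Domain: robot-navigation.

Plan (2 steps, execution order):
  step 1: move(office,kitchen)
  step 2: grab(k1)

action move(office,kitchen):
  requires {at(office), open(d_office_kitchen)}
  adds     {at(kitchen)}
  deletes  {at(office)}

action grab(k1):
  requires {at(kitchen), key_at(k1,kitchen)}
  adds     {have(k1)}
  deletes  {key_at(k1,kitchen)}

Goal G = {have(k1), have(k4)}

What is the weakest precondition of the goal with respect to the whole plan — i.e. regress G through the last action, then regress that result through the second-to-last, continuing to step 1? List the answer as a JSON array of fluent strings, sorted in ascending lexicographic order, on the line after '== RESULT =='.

Regress step by step:
  through step 2 (grab(k1)): drop {have(k1)}, keep {have(k4)}, require {at(kitchen), key_at(k1,kitchen)}
    → {at(kitchen), have(k4), key_at(k1,kitchen)}
  through step 1 (move(office,kitchen)): drop {at(kitchen)}, keep {have(k4), key_at(k1,kitchen)}, require {at(office), open(d_office_kitchen)}
    → {at(office), have(k4), key_at(k1,kitchen), open(d_office_kitchen)}

== RESULT ==
["at(office)", "have(k4)", "key_at(k1,kitchen)", "open(d_office_kitchen)"]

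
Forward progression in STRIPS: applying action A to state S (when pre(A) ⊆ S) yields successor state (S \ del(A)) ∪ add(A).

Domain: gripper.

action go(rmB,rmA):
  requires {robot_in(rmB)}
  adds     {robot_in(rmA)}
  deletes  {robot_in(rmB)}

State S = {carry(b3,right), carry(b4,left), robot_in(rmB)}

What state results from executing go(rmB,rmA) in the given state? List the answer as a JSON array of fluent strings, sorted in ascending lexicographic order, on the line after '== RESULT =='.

Progress:
  pre ⊆ S: {robot_in(rmB)} ⊆ S  — applicable
  S \ del = {carry(b3,right), carry(b4,left)}
  ∪ add   = {carry(b3,right), carry(b4,left), robot_in(rmA)}

== RESULT ==
["carry(b3,right)", "carry(b4,left)", "robot_in(rmA)"]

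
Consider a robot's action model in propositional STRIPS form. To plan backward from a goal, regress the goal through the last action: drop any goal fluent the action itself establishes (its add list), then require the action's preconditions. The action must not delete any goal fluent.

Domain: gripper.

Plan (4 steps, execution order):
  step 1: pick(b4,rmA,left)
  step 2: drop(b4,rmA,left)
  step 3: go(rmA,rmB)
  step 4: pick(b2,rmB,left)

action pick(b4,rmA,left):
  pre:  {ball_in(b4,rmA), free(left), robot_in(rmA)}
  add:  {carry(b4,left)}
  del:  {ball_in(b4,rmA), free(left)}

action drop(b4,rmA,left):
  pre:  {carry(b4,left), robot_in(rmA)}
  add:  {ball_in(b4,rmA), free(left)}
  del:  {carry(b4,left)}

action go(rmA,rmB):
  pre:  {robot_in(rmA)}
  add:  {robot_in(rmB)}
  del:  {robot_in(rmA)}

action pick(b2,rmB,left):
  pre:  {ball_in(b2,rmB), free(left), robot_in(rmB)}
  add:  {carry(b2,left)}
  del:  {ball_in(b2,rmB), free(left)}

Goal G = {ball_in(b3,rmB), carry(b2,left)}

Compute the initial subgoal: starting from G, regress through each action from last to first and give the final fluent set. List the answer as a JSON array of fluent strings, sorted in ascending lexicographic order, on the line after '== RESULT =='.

Work backward from the goal:
  through step 4 (pick(b2,rmB,left)): drop {carry(b2,left)}, keep {ball_in(b3,rmB)}, require {ball_in(b2,rmB), free(left), robot_in(rmB)}
    → {ball_in(b2,rmB), ball_in(b3,rmB), free(left), robot_in(rmB)}
  through step 3 (go(rmA,rmB)): drop {robot_in(rmB)}, keep {ball_in(b2,rmB), ball_in(b3,rmB), free(left)}, require {robot_in(rmA)}
    → {ball_in(b2,rmB), ball_in(b3,rmB), free(left), robot_in(rmA)}
  through step 2 (drop(b4,rmA,left)): drop {free(left)}, keep {ball_in(b2,rmB), ball_in(b3,rmB), robot_in(rmA)}, require {carry(b4,left), robot_in(rmA)}
    → {ball_in(b2,rmB), ball_in(b3,rmB), carry(b4,left), robot_in(rmA)}
  through step 1 (pick(b4,rmA,left)): drop {carry(b4,left)}, keep {ball_in(b2,rmB), ball_in(b3,rmB), robot_in(rmA)}, require {ball_in(b4,rmA), free(left), robot_in(rmA)}
    → {ball_in(b2,rmB), ball_in(b3,rmB), ball_in(b4,rmA), free(left), robot_in(rmA)}

== RESULT ==
["ball_in(b2,rmB)", "ball_in(b3,rmB)", "ball_in(b4,rmA)", "free(left)", "robot_in(rmA)"]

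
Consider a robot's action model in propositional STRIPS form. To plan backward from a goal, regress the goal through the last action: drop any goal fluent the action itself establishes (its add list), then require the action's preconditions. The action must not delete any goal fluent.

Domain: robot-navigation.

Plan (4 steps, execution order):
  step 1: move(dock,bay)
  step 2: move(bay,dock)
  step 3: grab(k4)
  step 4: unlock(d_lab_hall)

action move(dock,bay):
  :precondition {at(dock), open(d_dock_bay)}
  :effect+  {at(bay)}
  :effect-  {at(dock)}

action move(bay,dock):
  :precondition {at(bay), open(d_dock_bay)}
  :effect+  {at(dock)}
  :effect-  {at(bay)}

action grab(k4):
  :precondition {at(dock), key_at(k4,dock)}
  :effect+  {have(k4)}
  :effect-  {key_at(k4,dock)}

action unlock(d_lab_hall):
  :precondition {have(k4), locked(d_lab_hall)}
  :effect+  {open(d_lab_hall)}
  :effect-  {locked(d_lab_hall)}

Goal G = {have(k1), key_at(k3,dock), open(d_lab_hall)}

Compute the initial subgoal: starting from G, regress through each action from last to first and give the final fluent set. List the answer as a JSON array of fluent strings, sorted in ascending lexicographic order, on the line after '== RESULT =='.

Regress step by step:
  through step 4 (unlock(d_lab_hall)): drop {open(d_lab_hall)}, keep {have(k1), key_at(k3,dock)}, require {have(k4), locked(d_lab_hall)}
    → {have(k1), have(k4), key_at(k3,dock), locked(d_lab_hall)}
  through step 3 (grab(k4)): drop {have(k4)}, keep {have(k1), key_at(k3,dock), locked(d_lab_hall)}, require {at(dock), key_at(k4,dock)}
    → {at(dock), have(k1), key_at(k3,dock), key_at(k4,dock), locked(d_lab_hall)}
  through step 2 (move(bay,dock)): drop {at(dock)}, keep {have(k1), key_at(k3,dock), key_at(k4,dock), locked(d_lab_hall)}, require {at(bay), open(d_dock_bay)}
    → {at(bay), have(k1), key_at(k3,dock), key_at(k4,dock), locked(d_lab_hall), open(d_dock_bay)}
  through step 1 (move(dock,bay)): drop {at(bay)}, keep {have(k1), key_at(k3,dock), key_at(k4,dock), locked(d_lab_hall), open(d_dock_bay)}, require {at(dock), open(d_dock_bay)}
    → {at(dock), have(k1), key_at(k3,dock), key_at(k4,dock), locked(d_lab_hall), open(d_dock_bay)}

== RESULT ==
["at(dock)", "have(k1)", "key_at(k3,dock)", "key_at(k4,dock)", "locked(d_lab_hall)", "open(d_dock_bay)"]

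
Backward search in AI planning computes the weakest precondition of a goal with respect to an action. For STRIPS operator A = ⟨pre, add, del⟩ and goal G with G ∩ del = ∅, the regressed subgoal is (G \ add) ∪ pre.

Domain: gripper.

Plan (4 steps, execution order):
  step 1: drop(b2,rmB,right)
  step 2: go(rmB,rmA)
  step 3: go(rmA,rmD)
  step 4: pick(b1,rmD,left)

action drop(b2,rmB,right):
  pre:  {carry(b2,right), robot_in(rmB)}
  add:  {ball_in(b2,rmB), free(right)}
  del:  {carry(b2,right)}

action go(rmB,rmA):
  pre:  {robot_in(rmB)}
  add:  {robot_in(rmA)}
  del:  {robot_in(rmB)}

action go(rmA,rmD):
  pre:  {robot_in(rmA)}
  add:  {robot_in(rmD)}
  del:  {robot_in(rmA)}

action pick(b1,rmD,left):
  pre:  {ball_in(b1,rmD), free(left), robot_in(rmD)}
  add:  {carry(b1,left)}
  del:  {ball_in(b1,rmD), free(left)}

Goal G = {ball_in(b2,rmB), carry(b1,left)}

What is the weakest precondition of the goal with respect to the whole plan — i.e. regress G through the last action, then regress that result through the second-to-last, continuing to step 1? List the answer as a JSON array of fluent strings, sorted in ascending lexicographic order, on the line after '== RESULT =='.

Work backward from the goal:
  through step 4 (pick(b1,rmD,left)): drop {carry(b1,left)}, keep {ball_in(b2,rmB)}, require {ball_in(b1,rmD), free(left), robot_in(rmD)}
    → {ball_in(b1,rmD), ball_in(b2,rmB), free(left), robot_in(rmD)}
  through step 3 (go(rmA,rmD)): drop {robot_in(rmD)}, keep {ball_in(b1,rmD), ball_in(b2,rmB), free(left)}, require {robot_in(rmA)}
    → {ball_in(b1,rmD), ball_in(b2,rmB), free(left), robot_in(rmA)}
  through step 2 (go(rmB,rmA)): drop {robot_in(rmA)}, keep {ball_in(b1,rmD), ball_in(b2,rmB), free(left)}, require {robot_in(rmB)}
    → {ball_in(b1,rmD), ball_in(b2,rmB), free(left), robot_in(rmB)}
  through step 1 (drop(b2,rmB,right)): drop {ball_in(b2,rmB)}, keep {ball_in(b1,rmD), free(left), robot_in(rmB)}, require {carry(b2,right), robot_in(rmB)}
    → {ball_in(b1,rmD), carry(b2,right), free(left), robot_in(rmB)}

== RESULT ==
["ball_in(b1,rmD)", "carry(b2,right)", "free(left)", "robot_in(rmB)"]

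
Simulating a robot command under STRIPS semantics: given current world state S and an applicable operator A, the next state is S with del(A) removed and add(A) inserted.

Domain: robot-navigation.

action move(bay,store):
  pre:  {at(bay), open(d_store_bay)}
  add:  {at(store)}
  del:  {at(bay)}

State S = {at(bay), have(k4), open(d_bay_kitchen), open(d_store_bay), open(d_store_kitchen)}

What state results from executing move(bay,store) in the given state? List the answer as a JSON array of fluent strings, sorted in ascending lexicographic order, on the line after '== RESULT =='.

Progress:
  pre ⊆ S: {at(bay), open(d_store_bay)} ⊆ S  — applicable
  S \ del = {have(k4), open(d_bay_kitchen), open(d_store_bay), open(d_store_kitchen)}
  ∪ add   = {at(store), have(k4), open(d_bay_kitchen), open(d_store_bay), open(d_store_kitchen)}

== RESULT ==
["at(store)", "have(k4)", "open(d_bay_kitchen)", "open(d_store_bay)", "open(d_store_kitchen)"]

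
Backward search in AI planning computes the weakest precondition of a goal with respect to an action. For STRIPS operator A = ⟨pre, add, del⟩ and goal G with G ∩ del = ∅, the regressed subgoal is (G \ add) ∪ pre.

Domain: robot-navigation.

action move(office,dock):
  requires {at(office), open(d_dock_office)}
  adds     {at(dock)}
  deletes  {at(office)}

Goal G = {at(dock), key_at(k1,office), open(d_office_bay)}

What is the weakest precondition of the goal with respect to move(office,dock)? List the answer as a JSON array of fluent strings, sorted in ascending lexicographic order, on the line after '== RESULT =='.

Compute (G \ add) ∪ pre:
  G ∩ del = {}  (empty — regression defined)
  G \ add = {at(dock), key_at(k1,office), open(d_office_bay)} \ {at(dock)} = {key_at(k1,office), open(d_office_bay)}
  ∪ pre   = {key_at(k1,office), open(d_office_bay)} ∪ {at(office), open(d_dock_office)}
          = {at(office), key_at(k1,office), open(d_dock_office), open(d_office_bay)}

== RESULT ==
["at(office)", "key_at(k1,office)", "open(d_dock_office)", "open(d_office_bay)"]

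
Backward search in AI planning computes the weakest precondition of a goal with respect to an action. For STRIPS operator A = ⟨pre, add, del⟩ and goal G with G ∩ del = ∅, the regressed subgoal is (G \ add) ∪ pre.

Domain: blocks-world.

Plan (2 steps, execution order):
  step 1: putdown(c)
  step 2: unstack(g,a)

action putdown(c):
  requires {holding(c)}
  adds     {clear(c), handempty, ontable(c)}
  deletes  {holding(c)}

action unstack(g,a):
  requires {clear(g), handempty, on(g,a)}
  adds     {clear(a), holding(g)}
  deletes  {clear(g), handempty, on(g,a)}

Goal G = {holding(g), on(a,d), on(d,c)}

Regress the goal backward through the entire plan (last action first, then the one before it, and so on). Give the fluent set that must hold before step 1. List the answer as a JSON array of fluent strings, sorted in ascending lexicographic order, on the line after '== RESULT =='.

Work backward from the goal:
  through step 2 (unstack(g,a)): drop {holding(g)}, keep {on(a,d), on(d,c)}, require {clear(g), handempty, on(g,a)}
    → {clear(g), handempty, on(a,d), on(d,c), on(g,a)}
  through step 1 (putdown(c)): drop {handempty}, keep {clear(g), on(a,d), on(d,c), on(g,a)}, require {holding(c)}
    → {clear(g), holding(c), on(a,d), on(d,c), on(g,a)}

== RESULT ==
["clear(g)", "holding(c)", "on(a,d)", "on(d,c)", "on(g,a)"]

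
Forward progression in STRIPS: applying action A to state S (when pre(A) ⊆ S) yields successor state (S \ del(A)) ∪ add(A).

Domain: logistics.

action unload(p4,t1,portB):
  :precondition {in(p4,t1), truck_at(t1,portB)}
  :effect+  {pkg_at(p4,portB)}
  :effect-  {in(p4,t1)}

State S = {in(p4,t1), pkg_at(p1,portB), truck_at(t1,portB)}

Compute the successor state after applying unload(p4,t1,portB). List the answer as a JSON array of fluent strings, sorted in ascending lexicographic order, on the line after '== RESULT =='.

Compute (S \ del) ∪ add:
  pre ⊆ S: {in(p4,t1), truck_at(t1,portB)} ⊆ S  — applicable
  S \ del = {pkg_at(p1,portB), truck_at(t1,portB)}
  ∪ add   = {pkg_at(p1,portB), pkg_at(p4,portB), truck_at(t1,portB)}

== RESULT ==
["pkg_at(p1,portB)", "pkg_at(p4,portB)", "truck_at(t1,portB)"]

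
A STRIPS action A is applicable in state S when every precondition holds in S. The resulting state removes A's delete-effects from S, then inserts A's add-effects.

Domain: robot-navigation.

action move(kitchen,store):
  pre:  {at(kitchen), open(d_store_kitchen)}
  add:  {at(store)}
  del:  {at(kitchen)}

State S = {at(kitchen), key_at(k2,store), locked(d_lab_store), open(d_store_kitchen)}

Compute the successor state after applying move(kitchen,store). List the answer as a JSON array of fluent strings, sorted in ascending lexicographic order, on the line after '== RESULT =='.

Progress:
  pre ⊆ S: {at(kitchen), open(d_store_kitchen)} ⊆ S  — applicable
  S \ del = {key_at(k2,store), locked(d_lab_store), open(d_store_kitchen)}
  ∪ add   = {at(store), key_at(k2,store), locked(d_lab_store), open(d_store_kitchen)}

== RESULT ==
["at(store)", "key_at(k2,store)", "locked(d_lab_store)", "open(d_store_kitchen)"]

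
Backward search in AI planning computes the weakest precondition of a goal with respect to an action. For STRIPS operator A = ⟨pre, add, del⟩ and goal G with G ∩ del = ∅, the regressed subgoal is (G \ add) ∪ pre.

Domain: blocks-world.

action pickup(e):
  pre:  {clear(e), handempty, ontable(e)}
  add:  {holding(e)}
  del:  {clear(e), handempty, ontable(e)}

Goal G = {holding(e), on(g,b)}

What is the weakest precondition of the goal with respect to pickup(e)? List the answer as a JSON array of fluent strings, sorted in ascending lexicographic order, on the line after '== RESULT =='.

Compute (G \ add) ∪ pre:
  G ∩ del = {}  (empty — regression defined)
  G \ add = {holding(e), on(g,b)} \ {holding(e)} = {on(g,b)}
  ∪ pre   = {on(g,b)} ∪ {clear(e), handempty, ontable(e)}
          = {clear(e), handempty, on(g,b), ontable(e)}

== RESULT ==
["clear(e)", "handempty", "on(g,b)", "ontable(e)"]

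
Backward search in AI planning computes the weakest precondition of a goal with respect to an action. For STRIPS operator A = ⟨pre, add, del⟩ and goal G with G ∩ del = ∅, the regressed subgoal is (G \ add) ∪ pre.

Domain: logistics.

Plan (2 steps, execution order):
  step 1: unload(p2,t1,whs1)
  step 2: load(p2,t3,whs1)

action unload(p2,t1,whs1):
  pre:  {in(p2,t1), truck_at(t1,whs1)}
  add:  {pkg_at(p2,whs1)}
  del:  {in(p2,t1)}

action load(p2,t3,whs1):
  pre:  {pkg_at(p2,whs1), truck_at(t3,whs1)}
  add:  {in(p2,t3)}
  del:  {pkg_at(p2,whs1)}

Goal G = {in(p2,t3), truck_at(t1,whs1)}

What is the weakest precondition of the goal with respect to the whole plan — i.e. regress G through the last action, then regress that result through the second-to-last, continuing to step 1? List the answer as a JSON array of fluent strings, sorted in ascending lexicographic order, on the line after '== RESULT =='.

Regress step by step:
  through step 2 (load(p2,t3,whs1)): drop {in(p2,t3)}, keep {truck_at(t1,whs1)}, require {pkg_at(p2,whs1), truck_at(t3,whs1)}
    → {pkg_at(p2,whs1), truck_at(t1,whs1), truck_at(t3,whs1)}
  through step 1 (unload(p2,t1,whs1)): drop {pkg_at(p2,whs1)}, keep {truck_at(t1,whs1), truck_at(t3,whs1)}, require {in(p2,t1), truck_at(t1,whs1)}
    → {in(p2,t1), truck_at(t1,whs1), truck_at(t3,whs1)}

== RESULT ==
["in(p2,t1)", "truck_at(t1,whs1)", "truck_at(t3,whs1)"]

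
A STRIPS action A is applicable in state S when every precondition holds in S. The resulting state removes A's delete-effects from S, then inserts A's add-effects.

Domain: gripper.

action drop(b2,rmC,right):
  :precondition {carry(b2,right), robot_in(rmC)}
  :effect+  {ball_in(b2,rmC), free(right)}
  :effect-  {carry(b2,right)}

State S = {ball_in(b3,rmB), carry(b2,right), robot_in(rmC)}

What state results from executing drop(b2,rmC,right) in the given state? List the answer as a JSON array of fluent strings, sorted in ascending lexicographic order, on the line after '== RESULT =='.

Progress:
  pre ⊆ S: {carry(b2,right), robot_in(rmC)} ⊆ S  — applicable
  S \ del = {ball_in(b3,rmB), robot_in(rmC)}
  ∪ add   = {ball_in(b2,rmC), ball_in(b3,rmB), free(right), robot_in(rmC)}

== RESULT ==
["ball_in(b2,rmC)", "ball_in(b3,rmB)", "free(right)", "robot_in(rmC)"]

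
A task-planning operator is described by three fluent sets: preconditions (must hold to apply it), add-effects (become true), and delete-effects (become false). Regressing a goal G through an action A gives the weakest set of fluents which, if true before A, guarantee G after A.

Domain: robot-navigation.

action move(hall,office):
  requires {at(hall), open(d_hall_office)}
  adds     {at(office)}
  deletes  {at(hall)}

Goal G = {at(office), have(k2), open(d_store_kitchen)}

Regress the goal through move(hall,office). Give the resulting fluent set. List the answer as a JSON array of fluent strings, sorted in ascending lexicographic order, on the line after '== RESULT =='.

Regress:
  G ∩ del = {}  (empty — regression defined)
  G \ add = {at(office), have(k2), open(d_store_kitchen)} \ {at(office)} = {have(k2), open(d_store_kitchen)}
  ∪ pre   = {have(k2), open(d_store_kitchen)} ∪ {at(hall), open(d_hall_office)}
          = {at(hall), have(k2), open(d_hall_office), open(d_store_kitchen)}

== RESULT ==
["at(hall)", "have(k2)", "open(d_hall_office)", "open(d_store_kitchen)"]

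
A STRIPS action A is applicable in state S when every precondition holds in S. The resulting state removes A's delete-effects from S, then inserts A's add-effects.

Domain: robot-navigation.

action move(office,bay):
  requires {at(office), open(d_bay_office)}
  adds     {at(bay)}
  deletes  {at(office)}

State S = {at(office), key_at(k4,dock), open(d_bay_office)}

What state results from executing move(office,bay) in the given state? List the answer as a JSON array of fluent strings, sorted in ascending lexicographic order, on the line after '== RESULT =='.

Compute (S \ del) ∪ add:
  pre ⊆ S: {at(office), open(d_bay_office)} ⊆ S  — applicable
  S \ del = {key_at(k4,dock), open(d_bay_office)}
  ∪ add   = {at(bay), key_at(k4,dock), open(d_bay_office)}

== RESULT ==
["at(bay)", "key_at(k4,dock)", "open(d_bay_office)"]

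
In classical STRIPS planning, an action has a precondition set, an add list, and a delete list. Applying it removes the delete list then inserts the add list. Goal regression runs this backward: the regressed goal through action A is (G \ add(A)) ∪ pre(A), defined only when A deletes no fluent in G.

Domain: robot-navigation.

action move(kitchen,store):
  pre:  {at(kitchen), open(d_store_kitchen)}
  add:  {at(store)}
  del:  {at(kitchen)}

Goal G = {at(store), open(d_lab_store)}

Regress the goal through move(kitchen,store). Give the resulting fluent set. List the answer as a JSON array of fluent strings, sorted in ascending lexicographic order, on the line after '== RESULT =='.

Regress:
  G ∩ del = {}  (empty — regression defined)
  G \ add = {at(store), open(d_lab_store)} \ {at(store)} = {open(d_lab_store)}
  ∪ pre   = {open(d_lab_store)} ∪ {at(kitchen), open(d_store_kitchen)}
          = {at(kitchen), open(d_lab_store), open(d_store_kitchen)}

== RESULT ==
["at(kitchen)", "open(d_lab_store)", "open(d_store_kitchen)"]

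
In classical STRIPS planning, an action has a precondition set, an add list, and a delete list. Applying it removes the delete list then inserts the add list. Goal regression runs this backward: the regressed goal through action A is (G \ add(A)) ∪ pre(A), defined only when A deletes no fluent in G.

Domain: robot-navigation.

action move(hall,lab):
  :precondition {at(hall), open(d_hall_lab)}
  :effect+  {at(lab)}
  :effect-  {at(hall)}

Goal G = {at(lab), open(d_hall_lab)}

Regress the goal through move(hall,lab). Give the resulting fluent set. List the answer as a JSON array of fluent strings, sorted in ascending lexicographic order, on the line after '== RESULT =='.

Compute (G \ add) ∪ pre:
  G ∩ del = {}  (empty — regression defined)
  G \ add = {at(lab), open(d_hall_lab)} \ {at(lab)} = {open(d_hall_lab)}
  ∪ pre   = {open(d_hall_lab)} ∪ {at(hall), open(d_hall_lab)}
          = {at(hall), open(d_hall_lab)}

== RESULT ==
["at(hall)", "open(d_hall_lab)"]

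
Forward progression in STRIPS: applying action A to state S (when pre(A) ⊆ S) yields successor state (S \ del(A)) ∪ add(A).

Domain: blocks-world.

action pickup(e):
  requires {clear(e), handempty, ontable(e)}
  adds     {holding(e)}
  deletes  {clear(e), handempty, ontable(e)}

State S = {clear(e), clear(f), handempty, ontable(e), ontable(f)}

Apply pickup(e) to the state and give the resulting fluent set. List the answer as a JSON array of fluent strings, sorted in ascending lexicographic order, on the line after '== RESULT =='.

Progress:
  pre ⊆ S: {clear(e), handempty, ontable(e)} ⊆ S  — applicable
  S \ del = {clear(f), ontable(f)}
  ∪ add   = {clear(f), holding(e), ontable(f)}

== RESULT ==
["clear(f)", "holding(e)", "ontable(f)"]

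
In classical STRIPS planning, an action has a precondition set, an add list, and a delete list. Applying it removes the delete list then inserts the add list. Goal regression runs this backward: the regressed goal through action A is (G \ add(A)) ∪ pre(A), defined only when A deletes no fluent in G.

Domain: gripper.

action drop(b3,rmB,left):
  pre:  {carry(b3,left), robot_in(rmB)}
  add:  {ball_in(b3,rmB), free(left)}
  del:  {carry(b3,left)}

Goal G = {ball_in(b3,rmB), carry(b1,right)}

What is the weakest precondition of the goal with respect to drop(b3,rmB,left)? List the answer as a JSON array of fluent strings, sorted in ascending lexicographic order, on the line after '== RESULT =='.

Regress:
  G ∩ del = {}  (empty — regression defined)
  G \ add = {ball_in(b3,rmB), carry(b1,right)} \ {ball_in(b3,rmB), free(left)} = {carry(b1,right)}
  ∪ pre   = {carry(b1,right)} ∪ {carry(b3,left), robot_in(rmB)}
          = {carry(b1,right), carry(b3,left), robot_in(rmB)}

== RESULT ==
["carry(b1,right)", "carry(b3,left)", "robot_in(rmB)"]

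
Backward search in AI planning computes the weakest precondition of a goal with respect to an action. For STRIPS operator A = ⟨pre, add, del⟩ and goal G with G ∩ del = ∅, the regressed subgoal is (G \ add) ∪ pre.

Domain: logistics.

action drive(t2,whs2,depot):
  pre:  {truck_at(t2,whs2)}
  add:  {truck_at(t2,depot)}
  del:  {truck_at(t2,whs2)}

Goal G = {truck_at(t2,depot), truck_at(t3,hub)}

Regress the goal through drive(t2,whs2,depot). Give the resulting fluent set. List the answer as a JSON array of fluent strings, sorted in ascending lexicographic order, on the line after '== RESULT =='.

Regress:
  G ∩ del = {}  (empty — regression defined)
  G \ add = {truck_at(t2,depot), truck_at(t3,hub)} \ {truck_at(t2,depot)} = {truck_at(t3,hub)}
  ∪ pre   = {truck_at(t3,hub)} ∪ {truck_at(t2,whs2)}
          = {truck_at(t2,whs2), truck_at(t3,hub)}

== RESULT ==
["truck_at(t2,whs2)", "truck_at(t3,hub)"]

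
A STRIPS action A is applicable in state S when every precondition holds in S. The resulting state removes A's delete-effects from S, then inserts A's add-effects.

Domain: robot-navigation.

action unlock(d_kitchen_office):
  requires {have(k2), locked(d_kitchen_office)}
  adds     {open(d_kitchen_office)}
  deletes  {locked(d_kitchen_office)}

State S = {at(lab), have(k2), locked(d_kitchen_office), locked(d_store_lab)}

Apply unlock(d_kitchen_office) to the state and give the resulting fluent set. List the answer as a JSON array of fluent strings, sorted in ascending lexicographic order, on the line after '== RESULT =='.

Compute (S \ del) ∪ add:
  pre ⊆ S: {have(k2), locked(d_kitchen_office)} ⊆ S  — applicable
  S \ del = {at(lab), have(k2), locked(d_store_lab)}
  ∪ add   = {at(lab), have(k2), locked(d_store_lab), open(d_kitchen_office)}

== RESULT ==
["at(lab)", "have(k2)", "locked(d_store_lab)", "open(d_kitchen_office)"]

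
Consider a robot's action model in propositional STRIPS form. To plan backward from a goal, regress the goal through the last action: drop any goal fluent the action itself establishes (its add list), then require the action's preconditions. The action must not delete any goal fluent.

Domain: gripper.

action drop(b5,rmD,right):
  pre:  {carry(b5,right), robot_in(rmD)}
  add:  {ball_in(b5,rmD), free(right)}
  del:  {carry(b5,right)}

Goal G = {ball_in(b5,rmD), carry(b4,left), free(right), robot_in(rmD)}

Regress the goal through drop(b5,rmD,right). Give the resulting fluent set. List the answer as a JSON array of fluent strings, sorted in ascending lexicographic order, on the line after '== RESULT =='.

Compute (G \ add) ∪ pre:
  G ∩ del = {}  (empty — regression defined)
  G \ add = {ball_in(b5,rmD), carry(b4,left), free(right), robot_in(rmD)} \ {ball_in(b5,rmD), free(right)} = {carry(b4,left), robot_in(rmD)}
  ∪ pre   = {carry(b4,left), robot_in(rmD)} ∪ {carry(b5,right), robot_in(rmD)}
          = {carry(b4,left), carry(b5,right), robot_in(rmD)}

== RESULT ==
["carry(b4,left)", "carry(b5,right)", "robot_in(rmD)"]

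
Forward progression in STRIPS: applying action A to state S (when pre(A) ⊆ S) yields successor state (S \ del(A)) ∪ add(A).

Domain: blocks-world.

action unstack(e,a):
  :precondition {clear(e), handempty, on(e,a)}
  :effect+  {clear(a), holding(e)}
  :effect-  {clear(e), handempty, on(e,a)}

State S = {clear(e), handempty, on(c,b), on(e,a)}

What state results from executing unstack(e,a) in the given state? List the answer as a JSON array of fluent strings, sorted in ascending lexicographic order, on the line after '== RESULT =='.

Progress:
  pre ⊆ S: {clear(e), handempty, on(e,a)} ⊆ S  — applicable
  S \ del = {on(c,b)}
  ∪ add   = {clear(a), holding(e), on(c,b)}

== RESULT ==
["clear(a)", "holding(e)", "on(c,b)"]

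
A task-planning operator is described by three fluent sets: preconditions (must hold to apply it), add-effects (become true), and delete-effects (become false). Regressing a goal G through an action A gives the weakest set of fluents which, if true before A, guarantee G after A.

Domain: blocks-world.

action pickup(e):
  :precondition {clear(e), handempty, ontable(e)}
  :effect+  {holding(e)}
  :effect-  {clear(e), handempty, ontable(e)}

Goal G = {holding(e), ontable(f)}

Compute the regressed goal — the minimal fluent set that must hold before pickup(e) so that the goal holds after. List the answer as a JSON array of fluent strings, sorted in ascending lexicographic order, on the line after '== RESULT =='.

Compute (G \ add) ∪ pre:
  G ∩ del = {}  (empty — regression defined)
  G \ add = {holding(e), ontable(f)} \ {holding(e)} = {ontable(f)}
  ∪ pre   = {ontable(f)} ∪ {clear(e), handempty, ontable(e)}
          = {clear(e), handempty, ontable(e), ontable(f)}

== RESULT ==
["clear(e)", "handempty", "ontable(e)", "ontable(f)"]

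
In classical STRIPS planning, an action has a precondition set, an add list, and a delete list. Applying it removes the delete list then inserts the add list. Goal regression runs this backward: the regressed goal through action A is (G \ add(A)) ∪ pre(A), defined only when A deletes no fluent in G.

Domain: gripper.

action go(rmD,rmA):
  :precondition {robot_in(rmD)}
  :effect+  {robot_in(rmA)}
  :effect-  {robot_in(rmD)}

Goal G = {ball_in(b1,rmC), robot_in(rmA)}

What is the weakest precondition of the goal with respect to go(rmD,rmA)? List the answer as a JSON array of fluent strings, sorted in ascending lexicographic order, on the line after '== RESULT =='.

Compute (G \ add) ∪ pre:
  G ∩ del = {}  (empty — regression defined)
  G \ add = {ball_in(b1,rmC), robot_in(rmA)} \ {robot_in(rmA)} = {ball_in(b1,rmC)}
  ∪ pre   = {ball_in(b1,rmC)} ∪ {robot_in(rmD)}
          = {ball_in(b1,rmC), robot_in(rmD)}

== RESULT ==
["ball_in(b1,rmC)", "robot_in(rmD)"]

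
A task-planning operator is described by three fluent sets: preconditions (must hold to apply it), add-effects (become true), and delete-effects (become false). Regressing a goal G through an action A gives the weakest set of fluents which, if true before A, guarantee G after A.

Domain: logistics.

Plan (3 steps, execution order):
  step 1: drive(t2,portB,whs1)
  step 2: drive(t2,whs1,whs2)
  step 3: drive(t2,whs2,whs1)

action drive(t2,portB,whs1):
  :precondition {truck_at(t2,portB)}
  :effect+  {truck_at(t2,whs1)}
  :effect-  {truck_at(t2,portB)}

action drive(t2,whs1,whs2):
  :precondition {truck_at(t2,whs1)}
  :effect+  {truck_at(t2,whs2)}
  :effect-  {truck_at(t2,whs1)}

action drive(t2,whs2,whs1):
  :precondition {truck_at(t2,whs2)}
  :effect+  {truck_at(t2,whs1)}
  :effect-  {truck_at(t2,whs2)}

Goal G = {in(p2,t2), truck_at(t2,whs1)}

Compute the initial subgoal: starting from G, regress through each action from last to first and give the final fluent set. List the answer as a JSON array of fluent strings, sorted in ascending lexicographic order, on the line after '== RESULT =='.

Work backward from the goal:
  through step 3 (drive(t2,whs2,whs1)): drop {truck_at(t2,whs1)}, keep {in(p2,t2)}, require {truck_at(t2,whs2)}
    → {in(p2,t2), truck_at(t2,whs2)}
  through step 2 (drive(t2,whs1,whs2)): drop {truck_at(t2,whs2)}, keep {in(p2,t2)}, require {truck_at(t2,whs1)}
    → {in(p2,t2), truck_at(t2,whs1)}
  through step 1 (drive(t2,portB,whs1)): drop {truck_at(t2,whs1)}, keep {in(p2,t2)}, require {truck_at(t2,portB)}
    → {in(p2,t2), truck_at(t2,portB)}

== RESULT ==
["in(p2,t2)", "truck_at(t2,portB)"]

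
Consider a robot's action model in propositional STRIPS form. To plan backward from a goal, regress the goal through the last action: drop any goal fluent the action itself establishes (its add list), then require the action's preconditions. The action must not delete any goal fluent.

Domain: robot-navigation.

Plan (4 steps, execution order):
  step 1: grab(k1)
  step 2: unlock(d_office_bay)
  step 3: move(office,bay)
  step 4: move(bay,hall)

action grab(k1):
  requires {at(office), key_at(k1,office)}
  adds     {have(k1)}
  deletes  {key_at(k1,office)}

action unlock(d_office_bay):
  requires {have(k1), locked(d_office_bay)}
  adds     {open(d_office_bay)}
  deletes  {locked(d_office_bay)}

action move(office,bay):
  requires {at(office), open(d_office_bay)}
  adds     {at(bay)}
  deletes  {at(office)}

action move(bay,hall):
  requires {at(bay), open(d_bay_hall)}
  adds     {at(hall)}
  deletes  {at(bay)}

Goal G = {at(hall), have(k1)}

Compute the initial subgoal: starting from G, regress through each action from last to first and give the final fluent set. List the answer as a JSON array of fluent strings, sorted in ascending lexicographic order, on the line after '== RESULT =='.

Regress step by step:
  through step 4 (move(bay,hall)): drop {at(hall)}, keep {have(k1)}, require {at(bay), open(d_bay_hall)}
    → {at(bay), have(k1), open(d_bay_hall)}
  through step 3 (move(office,bay)): drop {at(bay)}, keep {have(k1), open(d_bay_hall)}, require {at(office), open(d_office_bay)}
    → {at(office), have(k1), open(d_bay_hall), open(d_office_bay)}
  through step 2 (unlock(d_office_bay)): drop {open(d_office_bay)}, keep {at(office), have(k1), open(d_bay_hall)}, require {have(k1), locked(d_office_bay)}
    → {at(office), have(k1), locked(d_office_bay), open(d_bay_hall)}
  through step 1 (grab(k1)): drop {have(k1)}, keep {at(office), locked(d_office_bay), open(d_bay_hall)}, require {at(office), key_at(k1,office)}
    → {at(office), key_at(k1,office), locked(d_office_bay), open(d_bay_hall)}

== RESULT ==
["at(office)", "key_at(k1,office)", "locked(d_office_bay)", "open(d_bay_hall)"]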